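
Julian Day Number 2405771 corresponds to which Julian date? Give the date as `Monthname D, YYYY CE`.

JDN 2405771 is 4 September 1874 in the Gregorian calendar.
In the Julian calendar that day is August 23, 1874 CE.

August 23, 1874 CE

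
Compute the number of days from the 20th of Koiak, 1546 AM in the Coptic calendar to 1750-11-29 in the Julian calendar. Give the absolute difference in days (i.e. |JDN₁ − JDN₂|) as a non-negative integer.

28872

JDN of the first date = 2389450.
JDN of the second date = 2360578.
|2360578 − 2389450| = 28872.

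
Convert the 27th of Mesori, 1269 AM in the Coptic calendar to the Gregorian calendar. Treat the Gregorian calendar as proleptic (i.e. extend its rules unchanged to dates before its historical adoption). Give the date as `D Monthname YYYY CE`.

Julian Day Number of the source date = 2288523.
Converting JDN 2288523 to the Gregorian calendar gives 30 August 1553 CE.

30 August 1553 CE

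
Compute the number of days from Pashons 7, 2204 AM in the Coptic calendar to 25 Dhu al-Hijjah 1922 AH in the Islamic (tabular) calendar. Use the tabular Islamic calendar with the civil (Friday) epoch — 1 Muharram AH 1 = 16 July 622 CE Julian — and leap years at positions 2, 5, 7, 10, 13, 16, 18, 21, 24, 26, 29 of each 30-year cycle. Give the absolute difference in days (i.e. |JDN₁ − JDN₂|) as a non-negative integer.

395

First date → JDN 2629922; second date → JDN 2629527.
The interval is |2629922 − 2629527| = 395 days.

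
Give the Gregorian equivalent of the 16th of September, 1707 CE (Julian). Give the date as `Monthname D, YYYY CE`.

For dates in this range the Gregorian date is 11 days ahead of the Julian.
16 September 1707 Julian + 11 days → 27 September 1707 Gregorian.

September 27, 1707 CE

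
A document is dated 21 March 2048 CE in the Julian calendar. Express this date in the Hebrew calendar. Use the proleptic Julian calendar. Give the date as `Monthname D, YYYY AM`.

Nisan 20, 5808 AM

The source date corresponds to 3 April 2048 in the Gregorian calendar (JDN 2469170).
That day falls on 20 Nisan 5808 AM in the Hebrew calendar.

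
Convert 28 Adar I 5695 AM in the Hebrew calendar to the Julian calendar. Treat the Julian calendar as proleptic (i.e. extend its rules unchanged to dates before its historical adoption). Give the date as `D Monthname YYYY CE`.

Both dates share Julian Day Number 2427865; in the Julian calendar that is 18 February 1935 CE.

18 February 1935 CE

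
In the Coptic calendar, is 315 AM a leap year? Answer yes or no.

315 mod 4 = 3; in the Coptic calendar a year is leap when year mod 4 = 3, so it is a leap year.

yes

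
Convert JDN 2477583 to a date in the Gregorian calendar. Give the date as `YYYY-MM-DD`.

JDN 2451545 is 1 Jan 2000; 2477583 is +26038 days from there.

2071-04-16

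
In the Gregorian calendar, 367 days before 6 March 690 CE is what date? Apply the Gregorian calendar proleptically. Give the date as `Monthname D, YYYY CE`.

March 4, 689 CE

JDN of 6 March 690 CE = 1973142.
1973142 − 367 = 1972775.
JDN 1972775 in the Gregorian calendar is March 4, 689 CE.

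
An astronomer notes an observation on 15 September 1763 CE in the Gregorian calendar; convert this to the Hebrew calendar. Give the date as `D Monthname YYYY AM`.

Both dates share Julian Day Number 2365240; in the Hebrew calendar that is 8 Tishrei 5524 AM.

8 Tishrei 5524 AM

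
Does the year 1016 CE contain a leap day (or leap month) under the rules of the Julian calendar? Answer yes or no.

yes

1016 mod 4 = 0, so it is a leap year in the Julian calendar.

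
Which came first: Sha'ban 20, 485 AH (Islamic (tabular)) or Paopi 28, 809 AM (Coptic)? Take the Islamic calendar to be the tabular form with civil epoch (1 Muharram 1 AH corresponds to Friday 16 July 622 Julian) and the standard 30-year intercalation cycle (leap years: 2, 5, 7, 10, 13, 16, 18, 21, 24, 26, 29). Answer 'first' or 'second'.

first

The two dates have Julian Day Numbers 2120179 and 2120209 respectively.
Since 2120179 < 2120209, the first date comes first.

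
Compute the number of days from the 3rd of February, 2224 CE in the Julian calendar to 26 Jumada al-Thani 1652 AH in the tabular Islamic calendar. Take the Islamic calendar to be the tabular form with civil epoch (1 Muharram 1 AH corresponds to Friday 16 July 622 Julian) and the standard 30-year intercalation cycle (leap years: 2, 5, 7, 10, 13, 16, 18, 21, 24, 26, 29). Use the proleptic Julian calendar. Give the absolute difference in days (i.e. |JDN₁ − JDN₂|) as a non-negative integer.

JDN of the first date = 2533407.
JDN of the second date = 2533672.
|2533672 − 2533407| = 265.

265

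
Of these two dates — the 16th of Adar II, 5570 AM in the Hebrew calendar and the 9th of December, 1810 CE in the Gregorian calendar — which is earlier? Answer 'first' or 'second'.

The two dates have Julian Day Numbers 2382229 and 2382491 respectively.
Since 2382229 < 2382491, the first date comes first.

first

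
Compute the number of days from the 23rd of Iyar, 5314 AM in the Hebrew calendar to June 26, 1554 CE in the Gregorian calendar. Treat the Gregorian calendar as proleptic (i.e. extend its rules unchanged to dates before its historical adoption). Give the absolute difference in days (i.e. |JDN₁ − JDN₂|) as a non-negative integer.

52

First date → JDN 2288771; second date → JDN 2288823.
The interval is |2288771 − 2288823| = 52 days.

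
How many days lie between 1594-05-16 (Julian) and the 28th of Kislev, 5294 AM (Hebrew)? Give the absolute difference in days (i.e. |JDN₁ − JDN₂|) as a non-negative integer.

22066

First date → JDN 2303402; second date → JDN 2281336.
The interval is |2303402 − 2281336| = 22066 days.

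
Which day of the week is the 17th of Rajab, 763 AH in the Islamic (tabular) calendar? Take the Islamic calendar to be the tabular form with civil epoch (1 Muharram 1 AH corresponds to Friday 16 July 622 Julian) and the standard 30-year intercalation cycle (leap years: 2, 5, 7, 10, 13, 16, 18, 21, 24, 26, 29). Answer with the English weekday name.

Thursday

Equivalently 20 May 1362 Gregorian, JDN 2218660.
2218660 ≡ 3 (mod 7); counting from Monday = 0 gives Thursday.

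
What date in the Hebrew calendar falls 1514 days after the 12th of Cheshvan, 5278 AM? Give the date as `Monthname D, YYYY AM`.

The starting date is JDN 2275443; 2275443 + 1514 = 2276957.
JDN 2276957 corresponds to Tevet 20, 5282 AM.

Tevet 20, 5282 AM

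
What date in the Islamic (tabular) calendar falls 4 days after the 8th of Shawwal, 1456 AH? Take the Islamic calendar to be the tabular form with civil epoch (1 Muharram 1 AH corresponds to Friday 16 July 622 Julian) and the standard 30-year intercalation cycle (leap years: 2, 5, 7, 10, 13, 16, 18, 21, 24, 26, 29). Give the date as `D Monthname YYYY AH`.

12 Shawwal 1456 AH

The starting date is JDN 2464316; 2464316 + 4 = 2464320.
JDN 2464320 corresponds to 12 Shawwal 1456 AH.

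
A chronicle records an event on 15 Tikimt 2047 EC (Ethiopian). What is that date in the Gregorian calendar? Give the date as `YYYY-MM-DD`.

Julian Day Number of the source date = 2471566.
Converting JDN 2471566 to the Gregorian calendar gives 25 October 2054 CE.

2054-10-25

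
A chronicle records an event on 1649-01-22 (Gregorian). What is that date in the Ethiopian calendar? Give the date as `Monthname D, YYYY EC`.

Tir 17, 1641 EC

Both dates share Julian Day Number 2323367; in the Ethiopian calendar that is 17 Tir 1641 EC.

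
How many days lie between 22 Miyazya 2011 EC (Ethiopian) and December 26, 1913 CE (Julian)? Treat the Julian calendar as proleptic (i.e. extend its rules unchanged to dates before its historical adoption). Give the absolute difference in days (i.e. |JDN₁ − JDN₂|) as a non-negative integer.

First date → JDN 2458604; second date → JDN 2420141.
The interval is |2458604 − 2420141| = 38463 days.

38463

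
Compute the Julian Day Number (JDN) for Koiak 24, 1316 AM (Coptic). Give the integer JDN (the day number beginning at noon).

Equivalently 31 December 1599 (Gregorian).
JDN 2400001 is 17 November 1858 CE (Gregorian), MJD 0; the target day is −94554 days from there, so JDN = 2305447.

2305447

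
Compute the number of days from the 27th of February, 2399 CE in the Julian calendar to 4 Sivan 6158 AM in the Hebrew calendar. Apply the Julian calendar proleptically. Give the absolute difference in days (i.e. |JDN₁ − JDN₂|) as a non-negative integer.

First date → JDN 2597350; second date → JDN 2597051.
The interval is |2597350 − 2597051| = 299 days.

299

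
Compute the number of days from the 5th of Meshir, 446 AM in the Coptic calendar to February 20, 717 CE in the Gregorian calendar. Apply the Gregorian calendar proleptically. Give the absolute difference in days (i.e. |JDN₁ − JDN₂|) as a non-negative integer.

4731

First date → JDN 1987720; second date → JDN 1982989.
The interval is |1987720 − 1982989| = 4731 days.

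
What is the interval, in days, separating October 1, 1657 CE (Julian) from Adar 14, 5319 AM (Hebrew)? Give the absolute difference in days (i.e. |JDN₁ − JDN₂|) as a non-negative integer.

JDN of the first date = 2326551.
JDN of the second date = 2290534.
|2290534 − 2326551| = 36017.

36017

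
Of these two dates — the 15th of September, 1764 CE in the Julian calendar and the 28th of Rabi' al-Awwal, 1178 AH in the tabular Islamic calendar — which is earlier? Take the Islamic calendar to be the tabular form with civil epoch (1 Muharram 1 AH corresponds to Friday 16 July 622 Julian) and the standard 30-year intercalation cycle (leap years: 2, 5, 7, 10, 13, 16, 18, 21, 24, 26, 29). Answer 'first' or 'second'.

second

The two dates have Julian Day Numbers 2365617 and 2365616 respectively.
Since 2365616 < 2365617, the second date comes first.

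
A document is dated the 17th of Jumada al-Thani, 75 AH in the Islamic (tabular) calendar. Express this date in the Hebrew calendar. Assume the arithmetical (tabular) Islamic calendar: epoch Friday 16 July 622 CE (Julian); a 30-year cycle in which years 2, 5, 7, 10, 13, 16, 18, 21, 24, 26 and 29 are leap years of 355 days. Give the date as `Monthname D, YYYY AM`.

Tishrei 18, 4455 AM

The source date corresponds to 16 October 694 in the proleptic Gregorian calendar (JDN 1974827).
That day falls on 18 Tishrei 4455 AM in the Hebrew calendar.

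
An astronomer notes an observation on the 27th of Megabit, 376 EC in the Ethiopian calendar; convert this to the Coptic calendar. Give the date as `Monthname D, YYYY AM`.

Julian Day Number of the source date = 1861396.
Converting JDN 1861396 to the Coptic calendar gives 27 Paremhat 100 AM.

Paremhat 27, 100 AM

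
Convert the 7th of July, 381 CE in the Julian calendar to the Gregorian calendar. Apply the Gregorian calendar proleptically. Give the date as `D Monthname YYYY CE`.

At this point the Julian calendar is 1 day behind the Gregorian.
7 July 381 Julian + 1 day → 8 July 381 Gregorian.

8 July 381 CE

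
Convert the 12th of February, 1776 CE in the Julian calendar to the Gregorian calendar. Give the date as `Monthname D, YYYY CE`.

At this point the Julian calendar is 11 days behind the Gregorian.
12 February 1776 Julian + 11 days → 23 February 1776 Gregorian.

February 23, 1776 CE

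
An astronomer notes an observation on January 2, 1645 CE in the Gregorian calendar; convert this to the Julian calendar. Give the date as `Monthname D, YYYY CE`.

For dates in this range the Gregorian date is 10 days ahead of the Julian.
2 January 1645 Gregorian − 10 days → 23 December 1644 Julian.

December 23, 1644 CE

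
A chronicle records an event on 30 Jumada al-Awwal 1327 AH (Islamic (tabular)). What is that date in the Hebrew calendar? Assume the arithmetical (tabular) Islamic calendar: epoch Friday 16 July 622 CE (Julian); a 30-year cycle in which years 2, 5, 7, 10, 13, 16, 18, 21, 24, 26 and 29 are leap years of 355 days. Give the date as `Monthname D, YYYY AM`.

Sivan 30, 5669 AM

Both dates share Julian Day Number 2418477; in the Hebrew calendar that is 30 Sivan 5669 AM.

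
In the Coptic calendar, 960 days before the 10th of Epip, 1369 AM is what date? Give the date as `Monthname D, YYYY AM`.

The starting date is JDN 2325001; 2325001 − 960 = 2324041.
JDN 2324041 corresponds to Hathor 21, 1367 AM.

Hathor 21, 1367 AM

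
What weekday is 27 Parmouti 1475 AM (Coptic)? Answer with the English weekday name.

Thursday

In the Gregorian calendar this is 3 May 1759 (JDN 2363644).
2363644 ≡ 3 (mod 7); counting from Monday = 0 gives Thursday.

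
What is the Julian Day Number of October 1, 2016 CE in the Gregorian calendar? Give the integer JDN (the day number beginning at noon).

2457663

JDN 2299161 is 15 October 1582 CE (Gregorian); the target day is +158502 days from there, so JDN = 2457663.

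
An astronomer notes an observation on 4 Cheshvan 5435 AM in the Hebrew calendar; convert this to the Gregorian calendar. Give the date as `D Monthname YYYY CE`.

Both dates share Julian Day Number 2332783; in the Gregorian calendar that is 3 November 1674 CE.

3 November 1674 CE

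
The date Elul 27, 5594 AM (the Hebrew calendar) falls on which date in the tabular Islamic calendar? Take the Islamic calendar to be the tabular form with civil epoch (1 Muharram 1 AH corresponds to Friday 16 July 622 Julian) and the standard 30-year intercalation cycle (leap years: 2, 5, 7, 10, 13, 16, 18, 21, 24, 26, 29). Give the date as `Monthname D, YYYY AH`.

Julian Day Number of the source date = 2391188.
Converting JDN 2391188 to the tabular Islamic calendar gives 27 Jumada al-Awwal 1250 AH.

Jumada al-Awwal 27, 1250 AH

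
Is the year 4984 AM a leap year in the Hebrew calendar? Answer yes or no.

yes

Hebrew year 4984 is year 6 of its 19-year Metonic cycle; leap years are at positions 3, 6, 8, 11, 14, 17, 19, so it is a leap year (13 months).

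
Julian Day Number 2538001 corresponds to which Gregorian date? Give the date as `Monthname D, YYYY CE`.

September 16, 2236 CE

JDN 2451545 is 1 Jan 2000; 2538001 is +86456 days from there.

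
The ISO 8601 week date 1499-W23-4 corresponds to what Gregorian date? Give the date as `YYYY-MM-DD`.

ISO week 1 of 1499 is the week containing the first Thursday of 1499.
Week 23, day 4 (Thursday) lands on 1499-06-08.

1499-06-08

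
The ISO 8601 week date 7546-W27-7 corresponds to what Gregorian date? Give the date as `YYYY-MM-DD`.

ISO week 1 of 7546 is the week containing the first Thursday of 7546.
Week 27, day 7 (Sunday) lands on 7546-07-07.

7546-07-07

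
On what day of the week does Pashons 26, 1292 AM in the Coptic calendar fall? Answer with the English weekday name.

Monday

This is JDN 2296833 (31 May 1576 Gregorian).
2296833 ≡ 0 (mod 7); counting from Monday = 0 gives Monday.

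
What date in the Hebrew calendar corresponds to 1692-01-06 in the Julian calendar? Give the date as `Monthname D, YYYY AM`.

Tevet 27, 5452 AM

Both dates share Julian Day Number 2339066; in the Hebrew calendar that is 27 Tevet 5452 AM.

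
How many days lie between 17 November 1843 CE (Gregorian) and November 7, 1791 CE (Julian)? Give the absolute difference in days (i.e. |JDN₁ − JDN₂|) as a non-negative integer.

18991

First date → JDN 2394522; second date → JDN 2375531.
The interval is |2394522 − 2375531| = 18991 days.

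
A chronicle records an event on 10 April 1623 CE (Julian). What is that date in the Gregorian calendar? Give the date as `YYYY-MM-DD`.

1623-04-20

The Julian–Gregorian offset here is 10 days (Julian trailing).
10 April 1623 Julian + 10 days → 20 April 1623 Gregorian.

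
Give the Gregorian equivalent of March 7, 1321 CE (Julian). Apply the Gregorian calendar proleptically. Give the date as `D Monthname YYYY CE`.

15 March 1321 CE

The Julian–Gregorian offset here is 8 days (Julian trailing).
7 March 1321 Julian + 8 days → 15 March 1321 Gregorian.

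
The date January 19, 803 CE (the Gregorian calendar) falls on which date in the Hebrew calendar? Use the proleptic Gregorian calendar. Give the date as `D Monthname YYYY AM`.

Julian Day Number of the source date = 2014368.
Converting JDN 2014368 to the Hebrew calendar gives 18 Shevat 4563 AM.

18 Shevat 4563 AM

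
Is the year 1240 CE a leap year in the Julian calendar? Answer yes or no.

yes

1240 mod 4 = 0, so it is a leap year in the Julian calendar.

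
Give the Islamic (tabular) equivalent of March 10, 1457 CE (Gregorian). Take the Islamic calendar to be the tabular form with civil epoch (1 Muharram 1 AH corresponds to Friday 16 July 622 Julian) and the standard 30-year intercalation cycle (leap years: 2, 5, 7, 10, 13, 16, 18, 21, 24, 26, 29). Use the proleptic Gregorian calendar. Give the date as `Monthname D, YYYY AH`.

Rabi' al-Thani 4, 861 AH

Julian Day Number of the source date = 2253287.
Converting JDN 2253287 to the tabular Islamic calendar gives 4 Rabi' al-Thani 861 AH.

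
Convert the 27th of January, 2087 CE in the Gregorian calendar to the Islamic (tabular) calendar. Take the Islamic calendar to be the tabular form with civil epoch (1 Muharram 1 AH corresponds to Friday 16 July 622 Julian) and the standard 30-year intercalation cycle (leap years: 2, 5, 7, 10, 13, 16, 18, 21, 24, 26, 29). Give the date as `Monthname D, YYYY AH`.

Jumada al-Thani 22, 1510 AH

Julian Day Number of the source date = 2483348.
Converting JDN 2483348 to the tabular Islamic calendar gives 22 Jumada al-Thani 1510 AH.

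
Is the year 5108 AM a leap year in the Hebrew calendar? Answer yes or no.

no

Hebrew year 5108 is year 16 of its 19-year Metonic cycle; leap years are at positions 3, 6, 8, 11, 14, 17, 19, so it is a common year (12 months).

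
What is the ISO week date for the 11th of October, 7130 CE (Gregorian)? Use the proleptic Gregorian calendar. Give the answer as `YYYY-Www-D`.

The weekday is Saturday (ISO weekday 6).
That Saturday belongs to ISO week 41 of ISO year 7130.

7130-W41-6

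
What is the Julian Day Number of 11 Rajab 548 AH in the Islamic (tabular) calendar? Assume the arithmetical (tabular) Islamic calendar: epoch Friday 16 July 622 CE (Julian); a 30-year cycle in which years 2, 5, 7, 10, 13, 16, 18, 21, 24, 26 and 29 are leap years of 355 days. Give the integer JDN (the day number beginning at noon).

Equivalently 9 October 1153 (proleptic Gregorian).
JDN 2400001 is 17 November 1858 CE (Gregorian), MJD 0; the target day is −257535 days from there, so JDN = 2142466.

2142466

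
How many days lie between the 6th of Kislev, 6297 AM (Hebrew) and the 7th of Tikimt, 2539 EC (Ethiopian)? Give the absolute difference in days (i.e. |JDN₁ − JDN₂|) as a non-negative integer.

First date → JDN 2647640; second date → JDN 2651261.
The interval is |2647640 − 2651261| = 3621 days.

3621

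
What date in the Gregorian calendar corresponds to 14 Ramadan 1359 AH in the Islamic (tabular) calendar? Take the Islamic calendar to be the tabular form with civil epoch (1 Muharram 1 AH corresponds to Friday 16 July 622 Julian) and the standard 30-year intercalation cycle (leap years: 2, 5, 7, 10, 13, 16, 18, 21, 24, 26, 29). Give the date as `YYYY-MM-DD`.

Julian Day Number of the source date = 2429919.
Converting JDN 2429919 to the Gregorian calendar gives 16 October 1940 CE.

1940-10-16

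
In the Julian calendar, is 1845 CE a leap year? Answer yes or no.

1845 mod 4 = 1, so it is a common year in the Julian calendar.

no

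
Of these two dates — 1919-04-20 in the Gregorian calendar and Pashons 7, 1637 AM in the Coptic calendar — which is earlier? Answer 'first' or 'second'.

First date → JDN 2422069; second date → JDN 2422825.
JDN 2422069 < JDN 2422825, so the first date is earlier.

first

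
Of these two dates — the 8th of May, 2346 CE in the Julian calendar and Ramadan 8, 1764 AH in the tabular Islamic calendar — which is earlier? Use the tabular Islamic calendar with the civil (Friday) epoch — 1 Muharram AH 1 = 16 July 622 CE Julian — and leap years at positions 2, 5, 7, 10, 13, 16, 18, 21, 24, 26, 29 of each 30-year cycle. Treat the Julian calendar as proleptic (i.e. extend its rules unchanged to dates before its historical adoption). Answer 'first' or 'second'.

The two dates have Julian Day Numbers 2578062 and 2573431 respectively.
Since 2573431 < 2578062, the second date comes first.

second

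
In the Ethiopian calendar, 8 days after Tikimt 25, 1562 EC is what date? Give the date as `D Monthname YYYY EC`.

Counting 8 days forward from JDN 2294430 reaches JDN 2294438, which is 3 Hidar 1562 EC.

3 Hidar 1562 EC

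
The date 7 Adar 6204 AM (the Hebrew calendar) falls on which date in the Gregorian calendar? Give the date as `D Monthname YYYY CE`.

26 February 2444 CE

Julian Day Number of the source date = 2613769.
Converting JDN 2613769 to the Gregorian calendar gives 26 February 2444 CE.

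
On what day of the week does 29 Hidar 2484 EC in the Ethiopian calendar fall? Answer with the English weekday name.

Wednesday

In the Gregorian calendar this is 12 December 2491 (JDN 2631225).
2631225 ≡ 2 (mod 7); counting from Monday = 0 gives Wednesday.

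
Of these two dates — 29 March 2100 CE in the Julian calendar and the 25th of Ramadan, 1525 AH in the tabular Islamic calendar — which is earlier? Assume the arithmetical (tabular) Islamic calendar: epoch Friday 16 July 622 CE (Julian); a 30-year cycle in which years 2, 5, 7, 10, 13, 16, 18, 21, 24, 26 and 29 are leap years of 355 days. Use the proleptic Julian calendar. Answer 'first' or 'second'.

first

First date → JDN 2488171; second date → JDN 2488755.
JDN 2488171 < JDN 2488755, so the first date is earlier.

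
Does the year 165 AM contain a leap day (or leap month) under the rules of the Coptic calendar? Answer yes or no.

165 mod 4 = 1; in the Coptic calendar a year is leap when year mod 4 = 3, so it is a common year.

no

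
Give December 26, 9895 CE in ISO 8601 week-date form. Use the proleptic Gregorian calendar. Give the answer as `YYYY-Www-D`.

9895-W52-4

The weekday is Thursday (ISO weekday 4).
That Thursday belongs to ISO week 52 of ISO year 9895.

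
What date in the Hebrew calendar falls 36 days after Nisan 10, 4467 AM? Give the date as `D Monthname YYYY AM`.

JDN of Nisan 10, 4467 AM = 1979367.
1979367 + 36 = 1979403.
JDN 1979403 in the Hebrew calendar is 16 Iyar 4467 AM.

16 Iyar 4467 AM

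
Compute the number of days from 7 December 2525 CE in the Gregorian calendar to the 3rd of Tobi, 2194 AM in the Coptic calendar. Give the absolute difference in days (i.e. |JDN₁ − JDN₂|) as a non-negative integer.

First date → JDN 2643638; second date → JDN 2626145.
The interval is |2643638 − 2626145| = 17493 days.

17493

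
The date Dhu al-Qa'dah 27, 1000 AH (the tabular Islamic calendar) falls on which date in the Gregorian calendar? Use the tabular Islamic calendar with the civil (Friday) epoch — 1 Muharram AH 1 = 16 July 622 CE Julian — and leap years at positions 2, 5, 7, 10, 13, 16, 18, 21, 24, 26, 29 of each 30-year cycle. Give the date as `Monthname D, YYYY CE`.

Julian Day Number of the source date = 2302773.
Converting JDN 2302773 to the Gregorian calendar gives 4 September 1592 CE.

September 4, 1592 CE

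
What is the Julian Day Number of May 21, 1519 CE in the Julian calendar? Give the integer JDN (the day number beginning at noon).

2276013

In the proleptic Gregorian calendar the same day is 31 May 1519.
JDN 2451545 is 1 January 2000 CE (Gregorian); the target day is −175532 days from there, so JDN = 2276013.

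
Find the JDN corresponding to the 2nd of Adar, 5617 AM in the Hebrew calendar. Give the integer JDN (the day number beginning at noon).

Equivalently 26 February 1857 (Gregorian).
JDN 2451545 is 1 January 2000 CE (Gregorian); the target day is −52173 days from there, so JDN = 2399372.

2399372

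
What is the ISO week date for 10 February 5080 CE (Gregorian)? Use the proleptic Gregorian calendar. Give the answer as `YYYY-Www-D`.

The weekday is Tuesday (ISO weekday 2).
That Tuesday belongs to ISO week 7 of ISO year 5080.

5080-W07-2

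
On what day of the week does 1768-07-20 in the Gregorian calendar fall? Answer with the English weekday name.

Wednesday

2367010 ≡ 2 (mod 7); counting from Monday = 0 gives Wednesday.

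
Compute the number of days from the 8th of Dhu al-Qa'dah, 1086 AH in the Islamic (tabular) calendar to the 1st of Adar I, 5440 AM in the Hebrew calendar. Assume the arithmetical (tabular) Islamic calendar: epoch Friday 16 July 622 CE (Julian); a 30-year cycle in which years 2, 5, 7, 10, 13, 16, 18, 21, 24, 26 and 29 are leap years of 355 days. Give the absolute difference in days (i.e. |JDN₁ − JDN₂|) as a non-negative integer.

1469

JDN of the first date = 2333230.
JDN of the second date = 2334699.
|2334699 − 2333230| = 1469.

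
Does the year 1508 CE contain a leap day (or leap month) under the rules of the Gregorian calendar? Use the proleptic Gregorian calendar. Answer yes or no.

1508 is divisible by 4 and not by 100, so it is a leap year.

yes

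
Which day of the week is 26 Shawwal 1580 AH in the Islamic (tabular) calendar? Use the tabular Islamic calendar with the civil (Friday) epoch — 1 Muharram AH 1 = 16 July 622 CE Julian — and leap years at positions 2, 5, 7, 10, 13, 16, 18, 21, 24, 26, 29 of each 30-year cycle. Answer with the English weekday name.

This is JDN 2508276 (29 April 2155 Gregorian).
JDN 2508276 mod 7 = 1, and JDN 0 was a Monday, so this is a Tuesday.

Tuesday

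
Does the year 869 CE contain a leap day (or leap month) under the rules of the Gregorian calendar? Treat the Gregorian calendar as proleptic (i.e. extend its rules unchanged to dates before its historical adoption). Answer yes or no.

no

869 is not divisible by 4, so it is a common year.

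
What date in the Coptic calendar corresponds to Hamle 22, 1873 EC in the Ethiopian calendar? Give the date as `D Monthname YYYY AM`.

Julian Day Number of the source date = 2408290.
Converting JDN 2408290 to the Coptic calendar gives 22 Epip 1597 AM.

22 Epip 1597 AM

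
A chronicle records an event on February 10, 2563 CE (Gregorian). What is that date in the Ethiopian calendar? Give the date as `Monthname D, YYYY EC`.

Both dates share Julian Day Number 2657217; in the Ethiopian calendar that is 29 Tir 2555 EC.

Tir 29, 2555 EC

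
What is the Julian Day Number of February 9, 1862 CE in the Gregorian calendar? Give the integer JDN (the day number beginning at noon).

JDN 2400001 is 17 November 1858 CE (Gregorian), MJD 0; the target day is +1180 days from there, so JDN = 2401181.

2401181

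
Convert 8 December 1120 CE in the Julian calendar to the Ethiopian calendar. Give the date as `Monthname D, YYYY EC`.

Tahsas 12, 1113 EC

The source date corresponds to 15 December 1120 in the proleptic Gregorian calendar (JDN 2130480).
That day falls on 12 Tahsas 1113 EC in the Ethiopian calendar.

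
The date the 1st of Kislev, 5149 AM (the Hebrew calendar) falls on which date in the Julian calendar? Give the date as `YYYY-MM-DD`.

The source date corresponds to 9 November 1388 in the proleptic Gregorian calendar (JDN 2228330).
That day falls on 1 November 1388 CE in the Julian calendar.

1388-11-01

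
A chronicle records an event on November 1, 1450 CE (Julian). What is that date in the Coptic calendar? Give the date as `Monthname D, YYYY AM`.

Julian Day Number of the source date = 2250975.
Converting JDN 2250975 to the Coptic calendar gives 5 Hathor 1167 AM.

Hathor 5, 1167 AM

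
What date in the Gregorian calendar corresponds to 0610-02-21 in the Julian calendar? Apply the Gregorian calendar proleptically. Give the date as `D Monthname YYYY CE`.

The Julian–Gregorian offset here is 3 days (Julian trailing).
21 February 610 Julian + 3 days → 24 February 610 Gregorian.

24 February 610 CE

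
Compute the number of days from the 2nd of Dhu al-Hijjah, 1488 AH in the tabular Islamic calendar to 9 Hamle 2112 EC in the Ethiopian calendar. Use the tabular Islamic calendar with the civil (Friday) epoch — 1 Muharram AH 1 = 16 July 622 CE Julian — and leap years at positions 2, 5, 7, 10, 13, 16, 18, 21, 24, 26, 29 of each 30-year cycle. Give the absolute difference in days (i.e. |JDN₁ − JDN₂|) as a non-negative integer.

19863

First date → JDN 2475709; second date → JDN 2495572.
The interval is |2475709 − 2495572| = 19863 days.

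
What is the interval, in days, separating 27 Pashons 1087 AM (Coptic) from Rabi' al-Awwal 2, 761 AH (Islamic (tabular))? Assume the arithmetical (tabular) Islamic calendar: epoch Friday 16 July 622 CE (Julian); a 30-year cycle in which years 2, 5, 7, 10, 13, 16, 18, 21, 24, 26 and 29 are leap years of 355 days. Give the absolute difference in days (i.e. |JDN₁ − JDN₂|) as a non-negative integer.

4138

JDN of the first date = 2221957.
JDN of the second date = 2217819.
|2217819 − 2221957| = 4138.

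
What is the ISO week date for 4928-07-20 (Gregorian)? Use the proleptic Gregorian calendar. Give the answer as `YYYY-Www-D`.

4928-W30-2

The weekday is Tuesday (ISO weekday 2).
That Tuesday belongs to ISO week 30 of ISO year 4928.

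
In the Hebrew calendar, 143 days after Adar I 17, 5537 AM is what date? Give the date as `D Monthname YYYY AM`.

Counting 143 days forward from JDN 2370151 reaches JDN 2370294, which is 12 Tammuz 5537 AM.

12 Tammuz 5537 AM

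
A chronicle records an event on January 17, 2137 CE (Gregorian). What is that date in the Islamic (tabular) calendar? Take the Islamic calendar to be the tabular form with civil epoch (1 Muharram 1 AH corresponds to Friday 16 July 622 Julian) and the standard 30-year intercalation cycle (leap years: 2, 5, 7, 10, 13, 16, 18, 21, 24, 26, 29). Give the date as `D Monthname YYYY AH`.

Both dates share Julian Day Number 2501600; in the tabular Islamic calendar that is 24 Dhu al-Hijjah 1561 AH.

24 Dhu al-Hijjah 1561 AH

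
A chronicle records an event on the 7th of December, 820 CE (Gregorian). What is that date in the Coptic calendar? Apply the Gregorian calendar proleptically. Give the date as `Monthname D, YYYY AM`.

Koiak 7, 537 AM

Both dates share Julian Day Number 2020900; in the Coptic calendar that is 7 Koiak 537 AM.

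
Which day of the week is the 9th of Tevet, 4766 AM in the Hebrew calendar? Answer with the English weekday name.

Thursday

In the proleptic Gregorian calendar this is 19 December 1005 (JDN 2088481).
JDN 2088481 mod 7 = 3, and JDN 0 was a Monday, so this is a Thursday.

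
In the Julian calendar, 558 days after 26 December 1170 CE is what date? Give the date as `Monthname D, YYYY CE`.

July 6, 1172 CE

Counting 558 days forward from JDN 2148760 reaches JDN 2149318, which is July 6, 1172 CE.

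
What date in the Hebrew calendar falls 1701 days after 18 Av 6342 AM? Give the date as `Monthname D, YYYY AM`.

Counting 1701 days forward from JDN 2664336 reaches JDN 2666037, which is Nisan 6, 6347 AM.

Nisan 6, 6347 AM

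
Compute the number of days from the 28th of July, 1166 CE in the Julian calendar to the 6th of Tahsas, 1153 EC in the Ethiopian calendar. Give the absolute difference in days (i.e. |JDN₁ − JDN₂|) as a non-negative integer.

2064

JDN of the first date = 2147148.
JDN of the second date = 2145084.
|2145084 − 2147148| = 2064.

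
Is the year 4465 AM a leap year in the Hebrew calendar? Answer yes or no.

Hebrew year 4465 is year 19 of its 19-year Metonic cycle; leap years are at positions 3, 6, 8, 11, 14, 17, 19, so it is a leap year (13 months).

yes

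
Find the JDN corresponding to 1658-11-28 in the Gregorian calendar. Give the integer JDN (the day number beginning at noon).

2326964

JDN 2299161 is 15 October 1582 CE (Gregorian); the target day is +27803 days from there, so JDN = 2326964.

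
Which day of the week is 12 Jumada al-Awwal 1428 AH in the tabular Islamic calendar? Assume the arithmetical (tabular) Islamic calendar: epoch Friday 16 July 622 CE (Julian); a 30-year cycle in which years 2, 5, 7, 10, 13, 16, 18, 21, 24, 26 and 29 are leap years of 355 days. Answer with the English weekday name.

Equivalently 29 May 2007 Gregorian, JDN 2454250.
2454250 ≡ 1 (mod 7); counting from Monday = 0 gives Tuesday.

Tuesday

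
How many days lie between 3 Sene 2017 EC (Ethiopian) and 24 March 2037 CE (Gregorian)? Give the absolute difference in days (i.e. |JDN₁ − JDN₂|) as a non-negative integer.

4305

First date → JDN 2460837; second date → JDN 2465142.
The interval is |2460837 − 2465142| = 4305 days.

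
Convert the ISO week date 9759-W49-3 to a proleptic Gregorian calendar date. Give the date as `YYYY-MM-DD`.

9759-12-05

ISO week 1 of 9759 is the week containing the first Thursday of 9759.
Week 49, day 3 (Wednesday) lands on 9759-12-05.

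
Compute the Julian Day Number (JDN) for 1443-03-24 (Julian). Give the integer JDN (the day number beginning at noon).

Equivalently 2 April 1443 (proleptic Gregorian).
JDN 2299161 is 15 October 1582 CE (Gregorian); the target day is −50965 days from there, so JDN = 2248196.

2248196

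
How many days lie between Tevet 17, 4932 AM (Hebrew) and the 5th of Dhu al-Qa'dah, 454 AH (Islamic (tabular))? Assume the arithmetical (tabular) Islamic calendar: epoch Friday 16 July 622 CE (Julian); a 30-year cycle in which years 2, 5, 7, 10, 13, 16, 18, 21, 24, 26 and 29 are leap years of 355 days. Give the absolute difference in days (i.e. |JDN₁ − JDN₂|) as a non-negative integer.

39849

First date → JDN 2149116; second date → JDN 2109267.
The interval is |2149116 − 2109267| = 39849 days.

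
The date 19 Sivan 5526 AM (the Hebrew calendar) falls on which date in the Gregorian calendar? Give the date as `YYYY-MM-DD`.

Julian Day Number of the source date = 2366225.
Converting JDN 2366225 to the Gregorian calendar gives 27 May 1766 CE.

1766-05-27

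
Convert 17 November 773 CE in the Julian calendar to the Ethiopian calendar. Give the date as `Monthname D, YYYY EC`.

Hidar 21, 766 EC

Both dates share Julian Day Number 2003717; in the Ethiopian calendar that is 21 Hidar 766 EC.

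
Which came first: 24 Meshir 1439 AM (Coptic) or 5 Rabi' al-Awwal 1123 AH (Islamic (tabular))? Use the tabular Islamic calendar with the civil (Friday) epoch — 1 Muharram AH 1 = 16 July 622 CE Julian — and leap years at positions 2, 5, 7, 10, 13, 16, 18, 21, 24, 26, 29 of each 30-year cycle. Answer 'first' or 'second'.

second

Converting both to JDN: 2350432 vs 2346102; the smaller is the second.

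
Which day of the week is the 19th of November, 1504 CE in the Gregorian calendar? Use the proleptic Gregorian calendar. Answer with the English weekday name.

Saturday

Since JDN mod 7 = 5 (0 = Monday), the day is Saturday.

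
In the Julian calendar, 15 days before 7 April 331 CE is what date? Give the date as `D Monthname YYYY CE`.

Counting 15 days back from JDN 1842052 reaches JDN 1842037, which is 23 March 331 CE.

23 March 331 CE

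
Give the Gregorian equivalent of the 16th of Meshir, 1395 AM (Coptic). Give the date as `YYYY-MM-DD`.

1679-02-20

Julian Day Number of the source date = 2334353.
Converting JDN 2334353 to the Gregorian calendar gives 20 February 1679 CE.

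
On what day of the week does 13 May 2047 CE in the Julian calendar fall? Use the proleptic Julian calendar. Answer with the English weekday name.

Sunday

Equivalently 26 May 2047 Gregorian, JDN 2468857.
2468857 ≡ 6 (mod 7); counting from Monday = 0 gives Sunday.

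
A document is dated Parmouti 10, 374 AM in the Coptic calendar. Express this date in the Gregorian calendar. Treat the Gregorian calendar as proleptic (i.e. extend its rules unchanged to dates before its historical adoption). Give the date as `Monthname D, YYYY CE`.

April 8, 658 CE

Both dates share Julian Day Number 1961487; in the Gregorian calendar that is 8 April 658 CE.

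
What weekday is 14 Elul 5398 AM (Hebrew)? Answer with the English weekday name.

Tuesday

This is JDN 2319563 (24 August 1638 Gregorian).
JDN 2319563 mod 7 = 1, and JDN 0 was a Monday, so this is a Tuesday.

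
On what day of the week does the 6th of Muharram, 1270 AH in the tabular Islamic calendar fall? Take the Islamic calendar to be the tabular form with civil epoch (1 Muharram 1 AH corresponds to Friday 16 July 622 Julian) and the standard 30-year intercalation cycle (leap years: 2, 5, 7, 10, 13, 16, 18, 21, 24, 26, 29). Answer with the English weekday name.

Equivalently 9 October 1853 Gregorian, JDN 2398136.
Since JDN mod 7 = 6 (0 = Monday), the day is Sunday.

Sunday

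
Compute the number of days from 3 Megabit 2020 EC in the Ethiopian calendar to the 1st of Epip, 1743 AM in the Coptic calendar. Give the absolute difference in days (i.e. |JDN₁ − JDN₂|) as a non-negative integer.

248

First date → JDN 2461843; second date → JDN 2461595.
The interval is |2461843 − 2461595| = 248 days.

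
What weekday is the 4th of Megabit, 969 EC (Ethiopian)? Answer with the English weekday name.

Wednesday

This is JDN 2077966 (5 March 977 Gregorian).
2077966 ≡ 2 (mod 7); counting from Monday = 0 gives Wednesday.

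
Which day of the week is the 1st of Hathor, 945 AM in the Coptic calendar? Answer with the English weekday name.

Saturday

Equivalently 4 November 1228 Gregorian, JDN 2169886.
2169886 ≡ 5 (mod 7); counting from Monday = 0 gives Saturday.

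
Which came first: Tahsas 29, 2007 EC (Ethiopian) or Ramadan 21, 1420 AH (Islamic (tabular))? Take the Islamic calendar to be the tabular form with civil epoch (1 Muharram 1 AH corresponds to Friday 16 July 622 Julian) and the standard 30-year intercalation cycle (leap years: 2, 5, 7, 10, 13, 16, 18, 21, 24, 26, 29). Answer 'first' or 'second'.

The two dates have Julian Day Numbers 2457030 and 2451542 respectively.
Since 2451542 < 2457030, the second date comes first.

second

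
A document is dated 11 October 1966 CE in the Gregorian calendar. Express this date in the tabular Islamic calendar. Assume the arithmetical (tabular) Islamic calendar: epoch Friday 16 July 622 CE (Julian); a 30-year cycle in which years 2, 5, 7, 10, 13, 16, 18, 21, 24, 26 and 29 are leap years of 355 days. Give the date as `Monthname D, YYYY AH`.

Jumada al-Thani 25, 1386 AH

Julian Day Number of the source date = 2439410.
Converting JDN 2439410 to the tabular Islamic calendar gives 25 Jumada al-Thani 1386 AH.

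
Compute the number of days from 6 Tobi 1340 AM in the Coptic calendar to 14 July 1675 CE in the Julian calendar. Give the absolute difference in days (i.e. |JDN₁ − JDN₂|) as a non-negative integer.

18821

First date → JDN 2314225; second date → JDN 2333046.
The interval is |2314225 − 2333046| = 18821 days.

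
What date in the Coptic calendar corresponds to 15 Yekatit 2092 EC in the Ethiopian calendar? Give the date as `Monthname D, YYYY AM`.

Meshir 15, 1816 AM

The source date corresponds to 23 February 2100 in the Gregorian calendar (JDN 2488123).
That day falls on 15 Meshir 1816 AM in the Coptic calendar.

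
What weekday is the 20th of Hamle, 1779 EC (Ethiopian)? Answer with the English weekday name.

In the Gregorian calendar this is 25 July 1787 (JDN 2373954).
JDN 2373954 mod 7 = 2, and JDN 0 was a Monday, so this is a Wednesday.

Wednesday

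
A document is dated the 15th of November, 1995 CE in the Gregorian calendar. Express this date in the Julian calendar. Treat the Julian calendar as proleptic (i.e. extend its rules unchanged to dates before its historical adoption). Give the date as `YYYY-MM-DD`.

For dates in this range the Gregorian date is 13 days ahead of the Julian.
15 November 1995 Gregorian − 13 days → 2 November 1995 Julian.

1995-11-02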